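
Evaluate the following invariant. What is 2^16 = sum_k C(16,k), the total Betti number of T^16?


b_k(T^16) = C(16,k), so the sum over k is sum_k C(16,k) = 2^16.
Total = 2^16 = 65536

65536


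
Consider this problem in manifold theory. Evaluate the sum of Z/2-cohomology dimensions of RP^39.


H^k(RP^39; Z/2) = Z/2 for each 0 <= k <= 39.
Total dimension = 39 + 1 = 40

40


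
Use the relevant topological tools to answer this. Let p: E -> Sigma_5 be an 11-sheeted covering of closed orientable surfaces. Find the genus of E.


For an n-sheeted cover: chi(E) = n * chi(B).
chi(Sigma_5) = 2 - 2*5 = -8.
chi(E) = 11 * (-8) = -88.
genus(E) = (2 - chi(E))/2 = (2 - (-88))/2 = 90/2 = 45

45


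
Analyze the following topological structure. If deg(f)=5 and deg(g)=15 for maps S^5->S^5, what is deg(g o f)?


Degree is multiplicative under composition: deg(g o f) = deg(g) * deg(f).
= 15 * 5 = 75

75


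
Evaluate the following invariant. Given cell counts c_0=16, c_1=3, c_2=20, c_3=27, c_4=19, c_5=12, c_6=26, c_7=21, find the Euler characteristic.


chi = sum_k (-1)^k c_k.
= (-1)^0*16 + (-1)^1*3 + (-1)^2*20 + (-1)^3*27 + (-1)^4*19 + (-1)^5*12 + (-1)^6*26 + (-1)^7*21
= (16) + (-3) + (20) + (-27) + (19) + (-12) + (26) + (-21)
= 18

18


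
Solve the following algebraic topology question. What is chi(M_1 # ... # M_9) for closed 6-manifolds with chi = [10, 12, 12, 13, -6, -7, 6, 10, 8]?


For n-manifolds: chi(A#B) = chi(A) + chi(B) - chi(S^6).
chi(S^6) = 1 + (-1)^6 = 2.
chi(#) = (sum chi_i) - (9-1)*chi(S^6) = 58 - 8*2 = 42

42


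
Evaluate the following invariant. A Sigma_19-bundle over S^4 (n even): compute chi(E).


chi(S^4) = 2 (n even), chi(Sigma_19) = 2 - 2*19 = -36.
chi(E) = 2 * (-36) = -72

-72


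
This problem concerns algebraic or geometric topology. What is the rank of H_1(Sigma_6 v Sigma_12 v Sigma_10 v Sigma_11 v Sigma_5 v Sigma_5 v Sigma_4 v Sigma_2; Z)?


For a wedge X v Y: reduced H_k(X v Y) = H_k(X) + H_k(Y).
Each Sigma_g contributes b_1 = 2g.
b_1 = 12 + 24 + 20 + 22 + 10 + 10 + 8 + 4 = 110

110


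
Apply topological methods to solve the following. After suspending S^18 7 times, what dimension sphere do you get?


Each suspension raises dimension by 1: Sigma S^n = S^{n+1}.
Sigma^7 S^18 = S^{18+7} = S^25

25


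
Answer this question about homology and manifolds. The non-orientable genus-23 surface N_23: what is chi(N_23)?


For a non-orientable closed surface with k crosscaps: chi = 2 - k.
Here k = 23.
chi = 2 - 23 = -21

-21


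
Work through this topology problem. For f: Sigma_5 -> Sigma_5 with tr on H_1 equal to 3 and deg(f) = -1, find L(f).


L(f) = tr(f_0*) - tr(f_1*) + tr(f_2*).
= 1 - (3) + (-1)
= -3

-3


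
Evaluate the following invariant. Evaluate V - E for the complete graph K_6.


K_6: V = 6, E = C(6,2) = 15.
chi = V - E = 6 - 15 = -9

-9


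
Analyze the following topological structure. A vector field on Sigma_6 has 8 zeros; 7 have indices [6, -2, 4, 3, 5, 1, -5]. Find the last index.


Poincare-Hopf: sum of indices = chi(M).
chi(Sigma_6) = 2 - 2*6 = -10.
Sum of known indices = 12.
x = chi - (sum known) = -10 - (12) = -22

-22


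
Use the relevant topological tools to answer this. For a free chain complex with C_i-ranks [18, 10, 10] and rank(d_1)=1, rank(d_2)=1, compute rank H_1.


rank H_k = rank(ker d_k) - rank(im d_{k+1}).
rank(ker d_1) = rank(C_1) - rank(d_1) = 10 - 1 = 9.
rank(im d_{1+1}) = 1.
rank H_1 = 9 - 1 = 8

8


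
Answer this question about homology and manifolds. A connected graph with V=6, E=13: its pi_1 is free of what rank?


For a connected graph: rank(pi_1) = b_1 = E - V + 1 = 1 - chi.
chi = V - E = 6 - 13 = -7.
rank = 1 - (-7) = 13 - 6 + 1 = 8

8


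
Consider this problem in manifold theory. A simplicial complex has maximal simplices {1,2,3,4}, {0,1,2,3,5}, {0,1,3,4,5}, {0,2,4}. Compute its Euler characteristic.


Enumerate all faces; f-vector: f_0=6, f_1=15, f_2=19, f_3=10, f_4=2.
chi = sum (-1)^k f_k = 2

2


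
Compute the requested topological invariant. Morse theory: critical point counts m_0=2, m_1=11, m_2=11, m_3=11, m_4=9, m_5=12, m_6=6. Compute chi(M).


Morse theory: chi(M) = sum_k (-1)^k m_k where m_k = #(index-k critical points).
= (2) + (-11) + (11) + (-11) + (9) + (-12) + (6) = -6

-6


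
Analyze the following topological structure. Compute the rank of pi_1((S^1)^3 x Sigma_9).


pi_1(A x B) = pi_1(A) x pi_1(B); rank of abelianization = b_1.
b_1(T^3) = 3, b_1(Sigma_9) = 2*9 = 18.
b_1(product) = 3 + 18 = 21

21


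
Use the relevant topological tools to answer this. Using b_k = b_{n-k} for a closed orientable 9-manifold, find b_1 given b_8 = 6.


Poincare duality for closed orientable n-manifolds: b_k = b_{n-k}.
Here n = 9, so b_1 = b_8 = 6

6


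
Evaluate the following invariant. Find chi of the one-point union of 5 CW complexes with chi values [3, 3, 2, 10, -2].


chi(A v B) = chi(A) + chi(B) - 1 (one point identified).
For 5 spaces: chi = (sum chi_i) - (5 - 1).
sum = 16; chi = 16 - 4 = 12

12


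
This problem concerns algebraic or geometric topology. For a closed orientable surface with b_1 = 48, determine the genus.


For a closed orientable surface: b_1 = 2g.
48 = 2g
g = 48 / 2 = 24

24


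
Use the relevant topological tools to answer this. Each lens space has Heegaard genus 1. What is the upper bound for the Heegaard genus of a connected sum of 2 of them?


Heegaard genus satisfies g(A#B) <= g(A) + g(B).
Each lens space has g = 1.
Upper bound: 2 * 1 = 2

2


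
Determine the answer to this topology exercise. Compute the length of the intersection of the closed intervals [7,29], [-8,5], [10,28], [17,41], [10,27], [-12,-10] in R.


Intersection = [max(a_i), min(b_i)] = [17, -10].
Since 17 > -10, the intersection is empty.
Length = 0

0


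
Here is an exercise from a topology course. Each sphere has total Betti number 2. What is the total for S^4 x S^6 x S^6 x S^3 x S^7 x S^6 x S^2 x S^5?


Total Betti number is multiplicative under products.
Each S^d (d>=1) has total Betti number 2.
There are 8 sphere factors.
Total = 2^8 = 256

256


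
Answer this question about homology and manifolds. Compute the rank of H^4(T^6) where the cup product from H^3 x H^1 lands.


Cup product: H^p x H^q -> H^{p+q}; here p+q = 3+1 = 4.
rank H^k(T^n) = C(n,k).
C(6,4) = 15

15


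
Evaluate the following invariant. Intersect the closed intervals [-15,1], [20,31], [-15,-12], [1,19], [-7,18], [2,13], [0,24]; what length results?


Intersection = [max(a_i), min(b_i)] = [20, -12].
Since 20 > -12, the intersection is empty.
Length = 0

0


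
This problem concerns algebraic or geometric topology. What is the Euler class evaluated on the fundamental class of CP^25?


For any closed oriented manifold, <e(TM),[M]> = chi(M).
chi(CP^25) = 25+1 = 26

26


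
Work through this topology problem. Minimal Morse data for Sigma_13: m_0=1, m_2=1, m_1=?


A perfect Morse function has m_k = b_k.
For Sigma_13: b_0=1, b_1=2g=26, b_2=1.
Saddles m_1 = 2g = 26

26


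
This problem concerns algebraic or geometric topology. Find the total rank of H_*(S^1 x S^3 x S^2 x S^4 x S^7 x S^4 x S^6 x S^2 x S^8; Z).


Total Betti number is multiplicative under products.
Each S^d (d>=1) has total Betti number 2.
There are 9 sphere factors.
Total = 2^9 = 512

512


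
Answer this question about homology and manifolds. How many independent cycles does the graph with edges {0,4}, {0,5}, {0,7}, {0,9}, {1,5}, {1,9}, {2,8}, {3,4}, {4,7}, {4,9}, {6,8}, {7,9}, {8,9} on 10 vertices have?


b_1 = E - V + (number of components).
E = 13, V = 10, components = 1.
b_1 = 13 - 10 + 1 = 4

4


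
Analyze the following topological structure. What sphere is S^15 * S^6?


Join of spheres: S^m * S^n = S^{m+n+1}.
dim = 15 + 6 + 1 = 22

22


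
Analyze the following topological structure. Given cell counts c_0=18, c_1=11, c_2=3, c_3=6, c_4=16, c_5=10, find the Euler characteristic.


chi = sum_k (-1)^k c_k.
= (-1)^0*18 + (-1)^1*11 + (-1)^2*3 + (-1)^3*6 + (-1)^4*16 + (-1)^5*10
= (18) + (-11) + (3) + (-6) + (16) + (-10)
= 10

10


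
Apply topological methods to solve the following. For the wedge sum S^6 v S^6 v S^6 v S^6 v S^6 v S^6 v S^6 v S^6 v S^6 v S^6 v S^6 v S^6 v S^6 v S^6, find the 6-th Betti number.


For a wedge of spheres, H_k (k>0) is free on one generator per sphere of dimension k.
Spheres of dimension 6: count = 14.
b_6 = 14

14


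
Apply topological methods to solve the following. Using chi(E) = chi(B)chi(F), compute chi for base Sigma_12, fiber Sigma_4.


For a fiber bundle F -> E -> B (with CW structure): chi(E) = chi(B) * chi(F).
chi(Sigma_12) = -22, chi(Sigma_4) = -6.
chi(E) = (-22) * (-6) = 132

132


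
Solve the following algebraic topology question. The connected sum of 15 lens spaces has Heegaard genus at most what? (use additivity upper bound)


Heegaard genus satisfies g(A#B) <= g(A) + g(B).
Each lens space has g = 1.
Upper bound: 15 * 1 = 15

15


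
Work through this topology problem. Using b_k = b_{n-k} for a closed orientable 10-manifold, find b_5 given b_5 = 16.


Poincare duality for closed orientable n-manifolds: b_k = b_{n-k}.
Here n = 10, so b_5 = b_5 = 16

16


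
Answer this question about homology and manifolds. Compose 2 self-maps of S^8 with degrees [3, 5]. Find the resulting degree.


Degree is multiplicative: deg(composition) = product of degrees.
= (3) * (5) = 15

15


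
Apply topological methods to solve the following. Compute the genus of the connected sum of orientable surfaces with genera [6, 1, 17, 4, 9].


Genus is additive under connected sum of orientable surfaces.
g = 6 + 1 + 17 + 4 + 9 = 37

37


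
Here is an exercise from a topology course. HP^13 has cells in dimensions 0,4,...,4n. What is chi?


HP^13 has one cell in each dimension 0, 4, ..., 4*13 (13+1 cells, all even-dim).
chi = 13 + 1 = 14

14


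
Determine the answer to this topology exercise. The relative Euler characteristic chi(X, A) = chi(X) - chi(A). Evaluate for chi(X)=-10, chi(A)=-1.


Relative Euler characteristic: chi(X, A) = chi(X) - chi(A).
= -10 - (-1) = -9

-9


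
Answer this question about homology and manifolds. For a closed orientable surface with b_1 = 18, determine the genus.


For a closed orientable surface: b_1 = 2g.
18 = 2g
g = 18 / 2 = 9

9


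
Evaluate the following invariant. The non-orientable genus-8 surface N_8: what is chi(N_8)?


For a non-orientable closed surface with k crosscaps: chi = 2 - k.
Here k = 8.
chi = 2 - 8 = -6

-6


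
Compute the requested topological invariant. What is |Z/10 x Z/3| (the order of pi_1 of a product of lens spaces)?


pi_1(X x Y) = pi_1(X) x pi_1(Y).
pi_1(L(10,1)) = Z/10, pi_1(L(3,1)) = Z/3.
|Z/10 x Z/3| = 10 * 3 = 30

30


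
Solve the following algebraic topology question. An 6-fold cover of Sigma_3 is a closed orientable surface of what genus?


For an n-sheeted cover: chi(E) = n * chi(B).
chi(Sigma_3) = 2 - 2*3 = -4.
chi(E) = 6 * (-4) = -24.
genus(E) = (2 - chi(E))/2 = (2 - (-24))/2 = 26/2 = 13

13


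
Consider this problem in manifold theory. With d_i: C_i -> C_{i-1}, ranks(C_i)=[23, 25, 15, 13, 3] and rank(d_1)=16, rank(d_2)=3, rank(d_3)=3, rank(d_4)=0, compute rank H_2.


rank H_k = rank(ker d_k) - rank(im d_{k+1}).
rank(ker d_2) = rank(C_2) - rank(d_2) = 15 - 3 = 12.
rank(im d_{2+1}) = 3.
rank H_2 = 12 - 3 = 9

9


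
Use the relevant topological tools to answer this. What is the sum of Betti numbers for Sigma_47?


For Sigma_47: b_0 = 1, b_1 = 2g = 94, b_2 = 1.
Total = 1 + 94 + 1 = 96

96


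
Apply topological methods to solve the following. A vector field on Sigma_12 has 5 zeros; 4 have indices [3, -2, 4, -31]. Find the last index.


Poincare-Hopf: sum of indices = chi(M).
chi(Sigma_12) = 2 - 2*12 = -22.
Sum of known indices = -26.
x = chi - (sum known) = -22 - (-26) = 4

4


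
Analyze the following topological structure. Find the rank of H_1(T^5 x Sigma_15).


pi_1(A x B) = pi_1(A) x pi_1(B); rank of abelianization = b_1.
b_1(T^5) = 5, b_1(Sigma_15) = 2*15 = 30.
b_1(product) = 5 + 30 = 35

35


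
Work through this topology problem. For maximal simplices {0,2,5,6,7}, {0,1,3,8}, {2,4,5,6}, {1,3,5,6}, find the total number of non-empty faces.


Each maximal simplex on m vertices has 2^m - 1 nonempty faces.
Take the union (dedupe shared faces).
Total distinct faces = 62

62


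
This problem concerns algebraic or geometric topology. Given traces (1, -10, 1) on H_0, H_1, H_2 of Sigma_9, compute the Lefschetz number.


L(f) = tr(f_0*) - tr(f_1*) + tr(f_2*).
= 1 - (-10) + (1)
= 12

12


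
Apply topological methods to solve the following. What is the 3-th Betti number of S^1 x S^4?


Each S^d has Poincare polynomial 1 + t^d.
The product S^1 x S^4 has Poincare polynomial prod(1+t^d_i).
Expanding: b_0=1, b_1=1, b_4=1, b_5=1.
b_3 = 0

0


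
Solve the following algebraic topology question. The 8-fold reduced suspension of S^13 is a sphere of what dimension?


Each suspension raises dimension by 1: Sigma S^n = S^{n+1}.
Sigma^8 S^13 = S^{13+8} = S^21

21


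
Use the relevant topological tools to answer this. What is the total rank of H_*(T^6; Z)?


b_k(T^6) = C(6,k), so the sum over k is sum_k C(6,k) = 2^6.
Total = 2^6 = 64

64


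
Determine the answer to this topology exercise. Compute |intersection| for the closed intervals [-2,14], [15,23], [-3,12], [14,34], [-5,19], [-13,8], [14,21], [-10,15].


Intersection = [max(a_i), min(b_i)] = [15, 8].
Since 15 > 8, the intersection is empty.
Length = 0

0


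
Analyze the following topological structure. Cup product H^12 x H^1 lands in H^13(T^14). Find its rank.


Cup product: H^p x H^q -> H^{p+q}; here p+q = 12+1 = 13.
rank H^k(T^n) = C(n,k).
C(14,13) = 14

14


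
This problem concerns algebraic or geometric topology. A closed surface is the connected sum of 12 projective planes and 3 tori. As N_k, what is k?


Since a >= 1, the sum is non-orientable; each T^2 can be replaced by RP^2 # RP^2 (since T^2#RP^2 = 3RP^2).
Total crosscaps k = 12 + 2*3 = 18.
Check via chi: chi = 12*1 + 3*0 - (12+3-1)*2 = -16 = 2 - k = -16. Consistent.

18


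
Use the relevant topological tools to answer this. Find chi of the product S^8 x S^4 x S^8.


chi is multiplicative: chi(X x Y) = chi(X) chi(Y).
Each even-dim sphere has chi = 2. There are 3 factors.
chi = 2^3 = 8

8


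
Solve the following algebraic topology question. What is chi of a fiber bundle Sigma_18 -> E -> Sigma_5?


For a fiber bundle F -> E -> B (with CW structure): chi(E) = chi(B) * chi(F).
chi(Sigma_5) = -8, chi(Sigma_18) = -34.
chi(E) = (-8) * (-34) = 272

272


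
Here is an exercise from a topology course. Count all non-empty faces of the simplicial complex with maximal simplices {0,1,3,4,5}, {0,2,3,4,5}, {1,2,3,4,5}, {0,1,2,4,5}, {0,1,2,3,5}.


Each maximal simplex on m vertices has 2^m - 1 nonempty faces.
Take the union (dedupe shared faces).
Total distinct faces = 61

61


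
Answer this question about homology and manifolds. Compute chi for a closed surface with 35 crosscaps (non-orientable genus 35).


For a non-orientable closed surface with k crosscaps: chi = 2 - k.
Here k = 35.
chi = 2 - 35 = -33

-33


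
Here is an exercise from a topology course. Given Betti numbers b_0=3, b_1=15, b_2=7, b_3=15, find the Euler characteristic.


chi = sum_k (-1)^k b_k.
= (3) + (-15) + (7) + (-15)
= -20

-20


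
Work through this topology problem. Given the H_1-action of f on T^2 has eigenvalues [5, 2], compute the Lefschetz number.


For a torus self-map: L(f) = det(I - A) where A acts on H_1.
L(f) = (1-5) * (1-2) = -4 * -1 = 4

4


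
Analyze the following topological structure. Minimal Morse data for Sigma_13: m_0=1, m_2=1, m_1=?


A perfect Morse function has m_k = b_k.
For Sigma_13: b_0=1, b_1=2g=26, b_2=1.
Saddles m_1 = 2g = 26

26


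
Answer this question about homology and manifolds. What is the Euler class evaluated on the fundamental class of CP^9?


For any closed oriented manifold, <e(TM),[M]> = chi(M).
chi(CP^9) = 9+1 = 10

10


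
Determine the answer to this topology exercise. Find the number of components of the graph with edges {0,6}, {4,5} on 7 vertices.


Run DFS/union-find over 7 vertices.
V = 7, E = 2.
Number of components = 5

5


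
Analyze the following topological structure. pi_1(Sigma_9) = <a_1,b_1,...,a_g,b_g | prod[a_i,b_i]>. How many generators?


Standard presentation: pi_1(Sigma_g) = <a_1,b_1,...,a_g,b_g | [a_1,b_1]...[a_g,b_g] = 1>.
Number of generators = 2g = 2*9 = 18

18


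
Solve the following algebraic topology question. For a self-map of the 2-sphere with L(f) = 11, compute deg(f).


L(f) = 1 + (-1)^2 deg(f) on S^2.
11 = 1 + (-1)^2 * deg(f)
(-1)^2 * deg(f) = 10
deg(f) = 10

10


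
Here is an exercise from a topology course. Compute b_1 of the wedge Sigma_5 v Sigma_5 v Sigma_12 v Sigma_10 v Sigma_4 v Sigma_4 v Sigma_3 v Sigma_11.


For a wedge X v Y: reduced H_k(X v Y) = H_k(X) + H_k(Y).
Each Sigma_g contributes b_1 = 2g.
b_1 = 10 + 10 + 24 + 20 + 8 + 8 + 6 + 22 = 108

108


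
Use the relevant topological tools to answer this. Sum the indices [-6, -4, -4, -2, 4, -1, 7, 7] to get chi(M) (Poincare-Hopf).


Poincare-Hopf: chi(M) = sum of indices of zeros.
chi = (-6) + (-4) + (-4) + (-2) + (4) + (-1) + (7) + (7) = 1

1


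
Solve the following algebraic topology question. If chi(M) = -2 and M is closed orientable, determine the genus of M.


chi = 2 - 2g for closed orientable surfaces.
-2 = 2 - 2g
2g = 2 - (-2) = 4
g = 2

2


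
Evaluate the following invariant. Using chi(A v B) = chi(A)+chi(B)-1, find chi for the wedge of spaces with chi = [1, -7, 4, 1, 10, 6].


chi(A v B) = chi(A) + chi(B) - 1 (one point identified).
For 6 spaces: chi = (sum chi_i) - (6 - 1).
sum = 15; chi = 15 - 5 = 10

10


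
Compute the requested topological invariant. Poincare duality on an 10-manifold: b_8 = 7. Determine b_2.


Poincare duality for closed orientable n-manifolds: b_k = b_{n-k}.
Here n = 10, so b_2 = b_8 = 7

7


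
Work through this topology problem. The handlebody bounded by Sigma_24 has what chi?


A genus-g handlebody deformation retracts to a wedge of g circles.
chi(vee_g S^1) = 1 - g.
chi(H_24) = 1 - 24 = -23

-23


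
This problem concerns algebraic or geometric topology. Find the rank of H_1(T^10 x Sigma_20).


pi_1(A x B) = pi_1(A) x pi_1(B); rank of abelianization = b_1.
b_1(T^10) = 10, b_1(Sigma_20) = 2*20 = 40.
b_1(product) = 10 + 40 = 50

50


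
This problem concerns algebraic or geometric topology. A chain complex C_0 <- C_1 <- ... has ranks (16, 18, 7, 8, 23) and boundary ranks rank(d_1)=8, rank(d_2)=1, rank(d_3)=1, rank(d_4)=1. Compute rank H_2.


rank H_k = rank(ker d_k) - rank(im d_{k+1}).
rank(ker d_2) = rank(C_2) - rank(d_2) = 7 - 1 = 6.
rank(im d_{2+1}) = 1.
rank H_2 = 6 - 1 = 5

5


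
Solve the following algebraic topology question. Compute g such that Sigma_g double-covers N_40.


chi(N_40) = 2 - 40 = -38.
Double cover: chi(Sigma_g) = 2 * chi(N_40) = 2*(-38) = -76.
2 - 2g = -76, so g = (2 - (-76))/2 = 78/2 = 39

39


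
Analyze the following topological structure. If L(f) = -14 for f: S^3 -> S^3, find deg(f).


L(f) = 1 + (-1)^3 deg(f) on S^3.
-14 = 1 + (-1)^3 * deg(f)
(-1)^3 * deg(f) = -15
deg(f) = 15

15


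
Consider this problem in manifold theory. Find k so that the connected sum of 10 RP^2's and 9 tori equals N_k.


Since a >= 1, the sum is non-orientable; each T^2 can be replaced by RP^2 # RP^2 (since T^2#RP^2 = 3RP^2).
Total crosscaps k = 10 + 2*9 = 28.
Check via chi: chi = 10*1 + 9*0 - (10+9-1)*2 = -26 = 2 - k = -26. Consistent.

28


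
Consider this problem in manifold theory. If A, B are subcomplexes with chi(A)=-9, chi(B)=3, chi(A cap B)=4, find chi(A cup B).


chi(A cup B) = chi(A) + chi(B) - chi(A cap B)
= -9 + (3) - (4)
= -10

-10


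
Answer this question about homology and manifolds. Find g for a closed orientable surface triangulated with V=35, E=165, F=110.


chi = V - E + F = 35 - 165 + 110 = -20
For orientable closed surface: chi = 2 - 2g, so g = (2 - chi)/2.
g = (2 - (-20)) / 2 = 22 / 2 = 11

11


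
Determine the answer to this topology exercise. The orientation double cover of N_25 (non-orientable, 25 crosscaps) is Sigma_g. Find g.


chi(N_25) = 2 - 25 = -23.
Double cover: chi(Sigma_g) = 2 * chi(N_25) = 2*(-23) = -46.
2 - 2g = -46, so g = (2 - (-46))/2 = 48/2 = 24

24


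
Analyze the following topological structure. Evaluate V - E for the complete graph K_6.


K_6: V = 6, E = C(6,2) = 15.
chi = V - E = 6 - 15 = -9

-9


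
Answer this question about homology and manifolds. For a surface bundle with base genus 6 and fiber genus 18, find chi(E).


For a fiber bundle F -> E -> B (with CW structure): chi(E) = chi(B) * chi(F).
chi(Sigma_6) = -10, chi(Sigma_18) = -34.
chi(E) = (-10) * (-34) = 340

340


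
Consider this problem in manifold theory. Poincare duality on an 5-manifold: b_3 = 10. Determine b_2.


Poincare duality for closed orientable n-manifolds: b_k = b_{n-k}.
Here n = 5, so b_2 = b_3 = 10

10


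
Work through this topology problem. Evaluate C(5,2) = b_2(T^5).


By the Kunneth formula, b_k(T^n) = C(n,k).
b_2(T^5) = C(5,2).
C(5,2) = 5!/(2!*3!) = 10

10


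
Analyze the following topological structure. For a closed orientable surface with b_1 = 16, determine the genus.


For a closed orientable surface: b_1 = 2g.
16 = 2g
g = 16 / 2 = 8

8


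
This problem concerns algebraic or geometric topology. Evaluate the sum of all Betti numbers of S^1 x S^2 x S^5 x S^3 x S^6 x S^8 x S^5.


Total Betti number is multiplicative under products.
Each S^d (d>=1) has total Betti number 2.
There are 7 sphere factors.
Total = 2^7 = 128

128


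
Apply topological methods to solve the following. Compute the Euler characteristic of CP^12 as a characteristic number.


For any closed oriented manifold, <e(TM),[M]> = chi(M).
chi(CP^12) = 12+1 = 13

13


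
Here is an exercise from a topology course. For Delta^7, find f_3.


Delta^7 has 7+1 vertices. A 3-face is a choice of 3+1 vertices.
f_3 = C(7+1, 3+1) = C(8,4) = 70

70


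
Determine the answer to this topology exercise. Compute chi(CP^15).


CP^15 has one cell in each even dimension 0, 2, ..., 2*15 (15+1 cells total).
All cells are even-dimensional, so chi = number of cells.
chi = 15 + 1 = 16

16


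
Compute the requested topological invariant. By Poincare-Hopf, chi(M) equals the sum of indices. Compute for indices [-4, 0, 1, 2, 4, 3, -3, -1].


Poincare-Hopf: chi(M) = sum of indices of zeros.
chi = (-4) + (0) + (1) + (2) + (4) + (3) + (-3) + (-1) = 2

2


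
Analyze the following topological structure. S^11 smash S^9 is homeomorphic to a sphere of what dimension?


S^m ^ S^n = S^{m+n}.
k = 11 + 9 = 20

20


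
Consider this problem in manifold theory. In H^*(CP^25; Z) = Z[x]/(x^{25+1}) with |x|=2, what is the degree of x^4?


|x| = 2 in H^*(CP^n).
|x^4| = 4 * |x| = 4 * 2 = 8

8


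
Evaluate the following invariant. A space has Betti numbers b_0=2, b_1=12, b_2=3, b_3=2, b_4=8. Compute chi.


chi = sum_k (-1)^k b_k.
= (2) + (-12) + (3) + (-2) + (8)
= -1

-1


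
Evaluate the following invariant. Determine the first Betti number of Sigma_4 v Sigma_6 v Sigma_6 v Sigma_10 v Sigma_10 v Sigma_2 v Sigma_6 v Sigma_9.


For a wedge X v Y: reduced H_k(X v Y) = H_k(X) + H_k(Y).
Each Sigma_g contributes b_1 = 2g.
b_1 = 8 + 12 + 12 + 20 + 20 + 4 + 12 + 18 = 106

106


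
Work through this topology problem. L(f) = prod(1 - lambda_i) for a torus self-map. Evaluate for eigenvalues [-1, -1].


For a torus self-map: L(f) = det(I - A) where A acts on H_1.
L(f) = (1--1) * (1--1) = 2 * 2 = 4

4


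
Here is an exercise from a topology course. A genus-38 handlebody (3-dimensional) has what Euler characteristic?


A genus-g handlebody deformation retracts to a wedge of g circles.
chi(vee_g S^1) = 1 - g.
chi(H_38) = 1 - 38 = -37

-37


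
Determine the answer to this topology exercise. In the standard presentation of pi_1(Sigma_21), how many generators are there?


Standard presentation: pi_1(Sigma_g) = <a_1,b_1,...,a_g,b_g | [a_1,b_1]...[a_g,b_g] = 1>.
Number of generators = 2g = 2*21 = 42

42


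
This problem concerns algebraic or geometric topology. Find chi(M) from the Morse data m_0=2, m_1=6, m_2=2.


Morse theory: chi(M) = sum_k (-1)^k m_k where m_k = #(index-k critical points).
= (2) + (-6) + (2) = -2

-2


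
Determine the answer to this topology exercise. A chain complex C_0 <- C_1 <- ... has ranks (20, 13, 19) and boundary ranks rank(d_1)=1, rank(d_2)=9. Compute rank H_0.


rank H_k = rank(ker d_k) - rank(im d_{k+1}).
rank(ker d_0) = rank(C_0) - rank(d_0) = 20 - 0 = 20.
rank(im d_{0+1}) = 1.
rank H_0 = 20 - 1 = 19

19


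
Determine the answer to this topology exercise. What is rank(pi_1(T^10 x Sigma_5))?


pi_1(A x B) = pi_1(A) x pi_1(B); rank of abelianization = b_1.
b_1(T^10) = 10, b_1(Sigma_5) = 2*5 = 10.
b_1(product) = 10 + 10 = 20

20


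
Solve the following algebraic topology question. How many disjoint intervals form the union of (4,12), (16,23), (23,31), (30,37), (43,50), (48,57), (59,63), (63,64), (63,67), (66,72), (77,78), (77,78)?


Sort and merge overlapping open intervals.
Merged: (4,12), (16,23), (23,37), (43,57), (59,63), (63,72), (77,78).
Number of components = 7

7


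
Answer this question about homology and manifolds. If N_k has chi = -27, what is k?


chi = 2 - k for closed non-orientable surfaces with k crosscaps.
-27 = 2 - k
k = 2 - (-27) = 29

29


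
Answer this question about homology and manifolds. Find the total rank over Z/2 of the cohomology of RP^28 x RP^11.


dim H^*(RP^n; Z/2) = n+1 (one Z/2 in each degree 0..n).
Total Betti number is multiplicative.
Total = (28+1) * (11+1) = 29 * 12 = 348

348


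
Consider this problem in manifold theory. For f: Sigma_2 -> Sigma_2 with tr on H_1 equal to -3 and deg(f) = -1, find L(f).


L(f) = tr(f_0*) - tr(f_1*) + tr(f_2*).
= 1 - (-3) + (-1)
= 3

3


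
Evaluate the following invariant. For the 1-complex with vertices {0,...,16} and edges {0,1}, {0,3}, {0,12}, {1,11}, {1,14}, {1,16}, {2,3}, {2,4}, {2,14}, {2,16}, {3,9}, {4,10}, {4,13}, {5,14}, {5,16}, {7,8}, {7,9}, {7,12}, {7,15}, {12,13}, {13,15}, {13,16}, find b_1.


b_1 = E - V + (number of components).
E = 22, V = 17, components = 2.
b_1 = 22 - 17 + 2 = 7

7


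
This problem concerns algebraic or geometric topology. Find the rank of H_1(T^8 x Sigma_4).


pi_1(A x B) = pi_1(A) x pi_1(B); rank of abelianization = b_1.
b_1(T^8) = 8, b_1(Sigma_4) = 2*4 = 8.
b_1(product) = 8 + 8 = 16

16


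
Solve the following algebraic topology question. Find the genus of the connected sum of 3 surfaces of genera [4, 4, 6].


Genus is additive under connected sum of orientable surfaces.
g = 4 + 4 + 6 = 14

14


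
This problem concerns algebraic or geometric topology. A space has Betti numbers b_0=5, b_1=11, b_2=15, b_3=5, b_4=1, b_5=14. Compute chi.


chi = sum_k (-1)^k b_k.
= (5) + (-11) + (15) + (-5) + (1) + (-14)
= -9

-9


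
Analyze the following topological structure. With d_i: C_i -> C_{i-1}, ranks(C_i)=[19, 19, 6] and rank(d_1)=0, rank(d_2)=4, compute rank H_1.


rank H_k = rank(ker d_k) - rank(im d_{k+1}).
rank(ker d_1) = rank(C_1) - rank(d_1) = 19 - 0 = 19.
rank(im d_{1+1}) = 4.
rank H_1 = 19 - 4 = 15

15


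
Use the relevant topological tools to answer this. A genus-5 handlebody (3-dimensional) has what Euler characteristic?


A genus-g handlebody deformation retracts to a wedge of g circles.
chi(vee_g S^1) = 1 - g.
chi(H_5) = 1 - 5 = -4

-4


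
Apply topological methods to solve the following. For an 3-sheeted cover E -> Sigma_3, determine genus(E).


For an n-sheeted cover: chi(E) = n * chi(B).
chi(Sigma_3) = 2 - 2*3 = -4.
chi(E) = 3 * (-4) = -12.
genus(E) = (2 - chi(E))/2 = (2 - (-12))/2 = 14/2 = 7

7


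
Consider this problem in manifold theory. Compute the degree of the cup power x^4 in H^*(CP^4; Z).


|x| = 2 in H^*(CP^n).
|x^4| = 4 * |x| = 4 * 2 = 8

8


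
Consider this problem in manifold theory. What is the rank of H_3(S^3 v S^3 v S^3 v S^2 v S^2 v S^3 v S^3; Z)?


For a wedge of spheres, H_k (k>0) is free on one generator per sphere of dimension k.
Spheres of dimension 3: count = 5.
b_3 = 5

5


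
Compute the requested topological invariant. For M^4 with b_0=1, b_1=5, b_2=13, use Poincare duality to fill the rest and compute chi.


By Poincare duality b_k = b_{4-k}, so full Betti numbers: b_0=1, b_1=5, b_2=13, b_3=5, b_4=1.
chi = sum (-1)^k b_k = 5

5


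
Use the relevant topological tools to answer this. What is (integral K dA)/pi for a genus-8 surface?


Gauss-Bonnet: integral K dA = 2*pi*chi(M).
chi(Sigma_8) = 2 - 2*8 = -14.
(integral K dA)/pi = 2*chi = 2*(-14) = -28

-28


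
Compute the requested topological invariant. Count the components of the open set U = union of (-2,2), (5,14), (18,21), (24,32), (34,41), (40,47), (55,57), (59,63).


Sort and merge overlapping open intervals.
Merged: (-2,2), (5,14), (18,21), (24,32), (34,47), (55,57), (59,63).
Number of components = 7

7


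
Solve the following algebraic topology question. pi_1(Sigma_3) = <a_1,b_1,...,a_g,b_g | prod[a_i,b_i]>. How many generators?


Standard presentation: pi_1(Sigma_g) = <a_1,b_1,...,a_g,b_g | [a_1,b_1]...[a_g,b_g] = 1>.
Number of generators = 2g = 2*3 = 6

6


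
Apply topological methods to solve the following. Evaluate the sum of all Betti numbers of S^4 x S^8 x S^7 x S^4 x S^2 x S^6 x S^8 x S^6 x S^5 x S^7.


Total Betti number is multiplicative under products.
Each S^d (d>=1) has total Betti number 2.
There are 10 sphere factors.
Total = 2^10 = 1024

1024


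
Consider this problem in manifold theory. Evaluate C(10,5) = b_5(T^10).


By the Kunneth formula, b_k(T^n) = C(n,k).
b_5(T^10) = C(10,5).
C(10,5) = 10!/(5!*5!) = 252

252


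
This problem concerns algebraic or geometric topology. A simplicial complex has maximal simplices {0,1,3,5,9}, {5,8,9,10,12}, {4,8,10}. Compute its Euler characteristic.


Enumerate all faces; f-vector: f_0=9, f_1=21, f_2=21, f_3=10, f_4=2.
chi = sum (-1)^k f_k = 1

1


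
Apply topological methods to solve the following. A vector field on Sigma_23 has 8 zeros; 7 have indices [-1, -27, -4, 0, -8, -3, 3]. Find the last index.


Poincare-Hopf: sum of indices = chi(M).
chi(Sigma_23) = 2 - 2*23 = -44.
Sum of known indices = -40.
x = chi - (sum known) = -44 - (-40) = -4

-4


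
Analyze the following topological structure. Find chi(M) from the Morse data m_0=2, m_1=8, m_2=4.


Morse theory: chi(M) = sum_k (-1)^k m_k where m_k = #(index-k critical points).
= (2) + (-8) + (4) = -2

-2


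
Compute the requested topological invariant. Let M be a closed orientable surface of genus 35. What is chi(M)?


For a closed orientable surface of genus g: chi = 2 - 2g.
Here g = 35.
chi = 2 - 2*35 = 2 - 70 = -68

-68


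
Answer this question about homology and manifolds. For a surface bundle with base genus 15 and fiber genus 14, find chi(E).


For a fiber bundle F -> E -> B (with CW structure): chi(E) = chi(B) * chi(F).
chi(Sigma_15) = -28, chi(Sigma_14) = -26.
chi(E) = (-28) * (-26) = 728

728


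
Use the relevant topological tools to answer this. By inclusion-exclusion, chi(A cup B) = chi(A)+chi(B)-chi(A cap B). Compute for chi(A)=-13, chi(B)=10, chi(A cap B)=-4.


chi(A cup B) = chi(A) + chi(B) - chi(A cap B)
= -13 + (10) - (-4)
= 1

1


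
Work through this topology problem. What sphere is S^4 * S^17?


Join of spheres: S^m * S^n = S^{m+n+1}.
dim = 4 + 17 + 1 = 22

22


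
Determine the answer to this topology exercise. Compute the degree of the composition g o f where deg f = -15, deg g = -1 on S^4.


Degree is multiplicative under composition: deg(g o f) = deg(g) * deg(f).
= -1 * -15 = 15

15


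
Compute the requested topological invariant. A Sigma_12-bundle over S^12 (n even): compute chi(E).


chi(S^12) = 2 (n even), chi(Sigma_12) = 2 - 2*12 = -22.
chi(E) = 2 * (-22) = -44

-44


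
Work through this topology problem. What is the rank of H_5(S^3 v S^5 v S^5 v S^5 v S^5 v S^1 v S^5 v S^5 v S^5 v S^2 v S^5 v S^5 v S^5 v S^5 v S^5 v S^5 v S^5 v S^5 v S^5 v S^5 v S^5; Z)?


For a wedge of spheres, H_k (k>0) is free on one generator per sphere of dimension k.
Spheres of dimension 5: count = 18.
b_5 = 18

18


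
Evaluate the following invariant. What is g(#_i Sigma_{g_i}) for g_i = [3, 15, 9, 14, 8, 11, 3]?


Genus is additive under connected sum of orientable surfaces.
g = 3 + 15 + 9 + 14 + 8 + 11 + 3 = 63

63


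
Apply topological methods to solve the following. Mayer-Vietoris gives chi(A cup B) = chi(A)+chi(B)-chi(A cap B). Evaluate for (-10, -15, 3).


chi(A cup B) = chi(A) + chi(B) - chi(A cap B)
= -10 + (-15) - (3)
= -28

-28


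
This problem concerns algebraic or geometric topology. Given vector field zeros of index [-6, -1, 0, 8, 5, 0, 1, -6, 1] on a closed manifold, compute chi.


Poincare-Hopf: chi(M) = sum of indices of zeros.
chi = (-6) + (-1) + (0) + (8) + (5) + (0) + (1) + (-6) + (1) = 2

2


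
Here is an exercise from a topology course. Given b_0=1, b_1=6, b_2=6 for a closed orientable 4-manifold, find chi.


By Poincare duality b_k = b_{4-k}, so full Betti numbers: b_0=1, b_1=6, b_2=6, b_3=6, b_4=1.
chi = sum (-1)^k b_k = -4

-4


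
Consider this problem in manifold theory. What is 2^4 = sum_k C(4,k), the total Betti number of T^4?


b_k(T^4) = C(4,k), so the sum over k is sum_k C(4,k) = 2^4.
Total = 2^4 = 16

16


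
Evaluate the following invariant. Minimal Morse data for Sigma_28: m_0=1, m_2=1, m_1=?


A perfect Morse function has m_k = b_k.
For Sigma_28: b_0=1, b_1=2g=56, b_2=1.
Saddles m_1 = 2g = 56

56


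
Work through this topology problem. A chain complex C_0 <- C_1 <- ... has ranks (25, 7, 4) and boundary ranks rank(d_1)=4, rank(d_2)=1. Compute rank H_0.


rank H_k = rank(ker d_k) - rank(im d_{k+1}).
rank(ker d_0) = rank(C_0) - rank(d_0) = 25 - 0 = 25.
rank(im d_{0+1}) = 4.
rank H_0 = 25 - 4 = 21

21


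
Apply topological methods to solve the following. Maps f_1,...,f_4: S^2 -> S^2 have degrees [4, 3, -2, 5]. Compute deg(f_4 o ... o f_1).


Degree is multiplicative: deg(composition) = product of degrees.
= (4) * (3) * (-2) * (5) = -120

-120


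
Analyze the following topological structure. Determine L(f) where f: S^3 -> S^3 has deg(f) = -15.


On S^3: L(f) = tr(f_0*) + (-1)^3 tr(f_3*) = 1 + (-1)^3 * deg(f).
L(f) = 1 + (-1)^3 * -15 = 1 + 15 = 16

16


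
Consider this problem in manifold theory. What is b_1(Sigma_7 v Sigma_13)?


For a wedge: H_1(A v B) = H_1(A) + H_1(B).
b_1(Sigma_7) = 14, b_1(Sigma_13) = 26.
b_1 = 14 + 26 = 40

40


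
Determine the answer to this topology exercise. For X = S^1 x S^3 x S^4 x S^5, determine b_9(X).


Each S^d has Poincare polynomial 1 + t^d.
The product S^1 x S^3 x S^4 x S^5 has Poincare polynomial prod(1+t^d_i).
Expanding: b_0=1, b_1=1, b_3=1, b_4=2, b_5=2, b_6=1, b_7=1, b_8=2, b_9=2, b_10=1, b_12=1, b_13=1.
b_9 = 2

2


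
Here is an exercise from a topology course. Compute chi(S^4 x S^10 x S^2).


chi is multiplicative: chi(X x Y) = chi(X) chi(Y).
Each even-dim sphere has chi = 2. There are 3 factors.
chi = 2^3 = 8

8


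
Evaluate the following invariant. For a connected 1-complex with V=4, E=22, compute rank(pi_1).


For a connected graph: rank(pi_1) = b_1 = E - V + 1 = 1 - chi.
chi = V - E = 4 - 22 = -18.
rank = 1 - (-18) = 22 - 4 + 1 = 19

19


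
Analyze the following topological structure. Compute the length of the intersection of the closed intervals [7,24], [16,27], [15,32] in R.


Intersection = [max(a_i), min(b_i)] = [16, 24].
Length = 24 - 16 = 8

8


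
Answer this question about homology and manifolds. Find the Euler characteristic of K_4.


K_4: V = 4, E = C(4,2) = 6.
chi = V - E = 4 - 6 = -2

-2


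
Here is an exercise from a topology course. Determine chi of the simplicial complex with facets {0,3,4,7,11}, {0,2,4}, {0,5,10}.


Enumerate all faces; f-vector: f_0=8, f_1=15, f_2=12, f_3=5, f_4=1.
chi = sum (-1)^k f_k = 1

1


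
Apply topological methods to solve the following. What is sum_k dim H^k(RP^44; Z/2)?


H^k(RP^44; Z/2) = Z/2 for each 0 <= k <= 44.
Total dimension = 44 + 1 = 45

45


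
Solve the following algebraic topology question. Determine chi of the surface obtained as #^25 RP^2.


For a non-orientable closed surface with k crosscaps: chi = 2 - k.
Here k = 25.
chi = 2 - 25 = -23

-23


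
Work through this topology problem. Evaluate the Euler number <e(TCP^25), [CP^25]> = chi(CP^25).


For any closed oriented manifold, <e(TM),[M]> = chi(M).
chi(CP^25) = 25+1 = 26

26


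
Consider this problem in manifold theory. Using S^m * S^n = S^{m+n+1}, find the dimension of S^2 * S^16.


Join of spheres: S^m * S^n = S^{m+n+1}.
dim = 2 + 16 + 1 = 19

19


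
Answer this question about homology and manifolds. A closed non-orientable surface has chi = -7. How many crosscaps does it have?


chi = 2 - k for closed non-orientable surfaces with k crosscaps.
-7 = 2 - k
k = 2 - (-7) = 9

9


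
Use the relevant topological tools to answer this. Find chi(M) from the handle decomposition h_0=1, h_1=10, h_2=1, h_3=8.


Handles of index k contribute (-1)^k to chi (same as CW cells).
chi = (1) + (-10) + (1) + (-8) = -16

-16


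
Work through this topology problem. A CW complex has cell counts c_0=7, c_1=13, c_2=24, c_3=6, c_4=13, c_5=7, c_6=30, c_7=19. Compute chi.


chi = sum_k (-1)^k c_k.
= (-1)^0*7 + (-1)^1*13 + (-1)^2*24 + (-1)^3*6 + (-1)^4*13 + (-1)^5*7 + (-1)^6*30 + (-1)^7*19
= (7) + (-13) + (24) + (-6) + (13) + (-7) + (30) + (-19)
= 29

29


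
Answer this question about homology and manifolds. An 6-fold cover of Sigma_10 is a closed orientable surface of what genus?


For an n-sheeted cover: chi(E) = n * chi(B).
chi(Sigma_10) = 2 - 2*10 = -18.
chi(E) = 6 * (-18) = -108.
genus(E) = (2 - chi(E))/2 = (2 - (-108))/2 = 110/2 = 55

55


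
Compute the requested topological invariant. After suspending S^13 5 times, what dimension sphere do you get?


Each suspension raises dimension by 1: Sigma S^n = S^{n+1}.
Sigma^5 S^13 = S^{13+5} = S^18

18


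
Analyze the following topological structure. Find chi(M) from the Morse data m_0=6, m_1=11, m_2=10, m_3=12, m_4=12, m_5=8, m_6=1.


Morse theory: chi(M) = sum_k (-1)^k m_k where m_k = #(index-k critical points).
= (6) + (-11) + (10) + (-12) + (12) + (-8) + (1) = -2

-2


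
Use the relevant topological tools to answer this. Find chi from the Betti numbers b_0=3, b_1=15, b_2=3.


chi = sum_k (-1)^k b_k.
= (3) + (-15) + (3)
= -9

-9


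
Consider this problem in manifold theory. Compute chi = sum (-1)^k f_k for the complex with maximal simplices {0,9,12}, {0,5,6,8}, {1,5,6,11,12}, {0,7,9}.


Enumerate all faces; f-vector: f_0=9, f_1=20, f_2=16, f_3=6, f_4=1.
chi = sum (-1)^k f_k = 0

0


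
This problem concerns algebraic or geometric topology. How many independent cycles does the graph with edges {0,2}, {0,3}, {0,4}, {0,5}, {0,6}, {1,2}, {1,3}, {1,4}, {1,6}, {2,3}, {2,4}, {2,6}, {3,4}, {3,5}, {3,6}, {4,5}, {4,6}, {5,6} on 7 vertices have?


b_1 = E - V + (number of components).
E = 18, V = 7, components = 1.
b_1 = 18 - 7 + 1 = 12

12


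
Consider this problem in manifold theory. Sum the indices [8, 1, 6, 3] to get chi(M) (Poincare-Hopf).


Poincare-Hopf: chi(M) = sum of indices of zeros.
chi = (8) + (1) + (6) + (3) = 18

18


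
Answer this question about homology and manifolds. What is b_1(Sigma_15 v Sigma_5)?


For a wedge: H_1(A v B) = H_1(A) + H_1(B).
b_1(Sigma_15) = 30, b_1(Sigma_5) = 10.
b_1 = 30 + 10 = 40

40
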